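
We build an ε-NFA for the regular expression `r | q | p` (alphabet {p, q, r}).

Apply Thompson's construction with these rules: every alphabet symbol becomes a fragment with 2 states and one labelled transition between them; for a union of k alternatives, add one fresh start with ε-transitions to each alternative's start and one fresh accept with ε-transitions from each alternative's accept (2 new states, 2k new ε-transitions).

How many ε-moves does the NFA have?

6

Recursing over subexpressions:
Each of the 3 symbol leaves contributes 0 ε-transitions.
  r | q | p = 6 ε-transitions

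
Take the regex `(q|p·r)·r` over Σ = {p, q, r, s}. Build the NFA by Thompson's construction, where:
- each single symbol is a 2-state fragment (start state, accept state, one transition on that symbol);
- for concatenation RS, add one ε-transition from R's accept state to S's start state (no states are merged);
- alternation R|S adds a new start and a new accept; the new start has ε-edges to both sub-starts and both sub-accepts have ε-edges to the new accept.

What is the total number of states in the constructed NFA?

10

Per subexpression:
Each of the 4 symbol leaves contributes a 2-state fragment.
  p·r : 4 states
  q|p·r : 8 states
  (q|p·r)·r : 10 states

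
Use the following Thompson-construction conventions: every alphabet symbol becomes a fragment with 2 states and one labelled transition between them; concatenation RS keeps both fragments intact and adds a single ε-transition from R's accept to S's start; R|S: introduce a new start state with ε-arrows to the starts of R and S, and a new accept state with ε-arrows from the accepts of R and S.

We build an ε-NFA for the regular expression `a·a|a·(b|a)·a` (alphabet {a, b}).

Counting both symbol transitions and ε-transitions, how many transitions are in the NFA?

Bottom-up over the parse tree:
Each of the 6 symbol leaves contributes 1 transition (1 symbol, 0 ε).
  a·a : 3 transitions (2 symbol, 1 ε)
  b|a : 6 transitions (2 symbol, 4 ε)
  a·(b|a)·a : 10 transitions (4 symbol, 6 ε)
  a·a|a·(b|a)·a : 17 transitions (6 symbol, 11 ε)

17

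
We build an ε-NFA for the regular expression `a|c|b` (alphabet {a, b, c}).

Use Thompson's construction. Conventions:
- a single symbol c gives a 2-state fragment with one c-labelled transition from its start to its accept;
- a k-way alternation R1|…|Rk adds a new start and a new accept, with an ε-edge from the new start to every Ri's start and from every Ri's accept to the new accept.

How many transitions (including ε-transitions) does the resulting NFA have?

Building bottom-up:
Each of the 3 symbol leaves contributes 1 transition (1 symbol, 0 ε).
  a|c|b = 9 transitions (3 symbol, 6 ε)

9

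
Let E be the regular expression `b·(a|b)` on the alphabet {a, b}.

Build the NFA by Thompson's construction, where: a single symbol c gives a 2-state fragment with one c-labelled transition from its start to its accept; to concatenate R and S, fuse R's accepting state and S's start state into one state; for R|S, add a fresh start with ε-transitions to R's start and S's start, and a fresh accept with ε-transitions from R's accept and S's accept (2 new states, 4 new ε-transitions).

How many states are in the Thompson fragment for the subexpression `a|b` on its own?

6

Fragment for `a|b`:
Each of the 2 symbol leaves contributes a 2-state fragment.
  a|b = 6 states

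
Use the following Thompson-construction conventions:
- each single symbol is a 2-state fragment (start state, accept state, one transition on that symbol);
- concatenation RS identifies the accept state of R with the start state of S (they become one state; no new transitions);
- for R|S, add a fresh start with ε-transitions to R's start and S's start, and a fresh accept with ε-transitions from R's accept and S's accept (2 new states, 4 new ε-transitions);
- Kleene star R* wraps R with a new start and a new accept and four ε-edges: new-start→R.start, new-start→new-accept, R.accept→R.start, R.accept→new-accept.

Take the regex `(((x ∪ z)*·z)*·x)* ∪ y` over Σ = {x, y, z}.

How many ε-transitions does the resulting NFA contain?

Per subexpression:
Each of the 5 symbol leaves contributes 0 ε-transitions.
  x ∪ z : 4 ε-transitions
  (x ∪ z)* : 8 ε-transitions
  (x ∪ z)*·z : 8 ε-transitions
  ((x ∪ z)*·z)* : 12 ε-transitions
  ((x ∪ z)*·z)*·x : 12 ε-transitions
  (((x ∪ z)*·z)*·x)* : 16 ε-transitions
  (((x ∪ z)*·z)*·x)* ∪ y : 20 ε-transitions

20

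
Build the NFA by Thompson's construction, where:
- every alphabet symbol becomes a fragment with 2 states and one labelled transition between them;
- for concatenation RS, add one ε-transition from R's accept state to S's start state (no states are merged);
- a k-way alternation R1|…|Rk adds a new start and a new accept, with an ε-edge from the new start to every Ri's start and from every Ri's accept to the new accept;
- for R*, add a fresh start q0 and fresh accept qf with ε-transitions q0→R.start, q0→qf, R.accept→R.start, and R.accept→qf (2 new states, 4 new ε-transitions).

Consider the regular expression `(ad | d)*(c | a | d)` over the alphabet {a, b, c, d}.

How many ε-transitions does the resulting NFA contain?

By structural recursion:
Each of the 6 symbol leaves contributes 0 ε-transitions.
  ad : 1 ε-transition
  ad | d : 5 ε-transitions
  (ad | d)* : 9 ε-transitions
  c | a | d : 6 ε-transitions
  (ad | d)*(c | a | d) : 16 ε-transitions

16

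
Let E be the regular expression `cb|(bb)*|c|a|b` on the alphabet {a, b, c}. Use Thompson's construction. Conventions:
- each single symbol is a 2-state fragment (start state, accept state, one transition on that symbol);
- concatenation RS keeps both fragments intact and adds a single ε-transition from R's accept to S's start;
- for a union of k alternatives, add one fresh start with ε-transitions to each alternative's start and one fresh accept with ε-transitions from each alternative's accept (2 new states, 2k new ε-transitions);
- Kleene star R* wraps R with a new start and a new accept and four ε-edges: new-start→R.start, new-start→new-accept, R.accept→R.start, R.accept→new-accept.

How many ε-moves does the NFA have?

16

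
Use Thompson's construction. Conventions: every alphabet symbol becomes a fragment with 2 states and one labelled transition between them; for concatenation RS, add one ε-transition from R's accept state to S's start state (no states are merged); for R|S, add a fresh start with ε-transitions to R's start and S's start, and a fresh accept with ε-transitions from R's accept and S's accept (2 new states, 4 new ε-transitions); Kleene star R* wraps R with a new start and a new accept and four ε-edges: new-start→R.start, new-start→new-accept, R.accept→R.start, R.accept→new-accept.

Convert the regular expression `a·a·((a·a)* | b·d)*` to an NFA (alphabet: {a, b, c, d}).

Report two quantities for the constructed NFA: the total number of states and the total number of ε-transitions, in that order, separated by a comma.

Per subexpression:
Each of the 6 symbol leaves contributes 2 states and 0 ε-transitions.
  a·a → 4 states, 1 ε-transition
  (a·a)* → 6 states, 5 ε-transitions
  b·d → 4 states, 1 ε-transition
  (a·a)* | b·d → 12 states, 10 ε-transitions
  ((a·a)* | b·d)* → 14 states, 14 ε-transitions
  a·a·((a·a)* | b·d)* → 18 states, 16 ε-transitions

18, 16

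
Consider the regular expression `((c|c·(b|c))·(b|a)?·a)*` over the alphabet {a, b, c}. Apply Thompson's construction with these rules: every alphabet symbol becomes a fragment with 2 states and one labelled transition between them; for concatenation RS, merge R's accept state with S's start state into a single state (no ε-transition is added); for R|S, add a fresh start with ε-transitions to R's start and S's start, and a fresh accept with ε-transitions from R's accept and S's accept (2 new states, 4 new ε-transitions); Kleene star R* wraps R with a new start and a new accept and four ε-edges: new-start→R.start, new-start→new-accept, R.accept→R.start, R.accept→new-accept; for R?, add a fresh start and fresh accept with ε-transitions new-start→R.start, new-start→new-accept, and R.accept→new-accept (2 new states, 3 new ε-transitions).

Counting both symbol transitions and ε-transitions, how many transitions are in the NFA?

26

Bottom-up over the parse tree:
Each of the 7 symbol leaves contributes 1 transition (1 symbol, 0 ε).
  b|c : 6 transitions (2 symbol, 4 ε)
  c·(b|c) : 7 transitions (3 symbol, 4 ε)
  c|c·(b|c) : 12 transitions (4 symbol, 8 ε)
  b|a : 6 transitions (2 symbol, 4 ε)
  (b|a)? : 9 transitions (2 symbol, 7 ε)
  (c|c·(b|c))·(b|a)?·a : 22 transitions (7 symbol, 15 ε)
  ((c|c·(b|c))·(b|a)?·a)* : 26 transitions (7 symbol, 19 ε)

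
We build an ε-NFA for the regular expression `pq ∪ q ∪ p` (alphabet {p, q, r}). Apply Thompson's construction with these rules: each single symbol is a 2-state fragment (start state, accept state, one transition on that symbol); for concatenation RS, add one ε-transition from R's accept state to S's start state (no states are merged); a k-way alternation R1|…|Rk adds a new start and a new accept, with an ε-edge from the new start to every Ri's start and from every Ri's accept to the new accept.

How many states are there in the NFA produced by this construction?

10

Per subexpression:
Each of the 4 symbol leaves contributes a 2-state fragment.
  pq : 4 states
  pq ∪ q ∪ p : 10 states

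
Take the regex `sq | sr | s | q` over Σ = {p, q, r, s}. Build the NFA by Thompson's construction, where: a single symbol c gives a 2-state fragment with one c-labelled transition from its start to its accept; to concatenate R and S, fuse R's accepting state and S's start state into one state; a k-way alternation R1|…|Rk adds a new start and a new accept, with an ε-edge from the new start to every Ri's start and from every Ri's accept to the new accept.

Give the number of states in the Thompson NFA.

12

Recursing over subexpressions:
Each of the 6 symbol leaves contributes a 2-state fragment.
  sq = 3 states
  sr = 3 states
  sq | sr | s | q = 12 states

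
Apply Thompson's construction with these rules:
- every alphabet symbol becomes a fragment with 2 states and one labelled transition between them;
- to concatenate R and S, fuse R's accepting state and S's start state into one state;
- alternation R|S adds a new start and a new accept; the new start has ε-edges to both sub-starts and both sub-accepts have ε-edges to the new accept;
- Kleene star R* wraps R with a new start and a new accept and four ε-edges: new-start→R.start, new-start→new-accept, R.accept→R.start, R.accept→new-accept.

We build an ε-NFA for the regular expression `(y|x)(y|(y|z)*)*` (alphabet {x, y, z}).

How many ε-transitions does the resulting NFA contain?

Bottom-up over the parse tree:
Each of the 5 symbol leaves contributes 0 ε-transitions.
  y|x — 4 ε-transitions
  y|z — 4 ε-transitions
  (y|z)* — 8 ε-transitions
  y|(y|z)* — 12 ε-transitions
  (y|(y|z)*)* — 16 ε-transitions
  (y|x)(y|(y|z)*)* — 20 ε-transitions

20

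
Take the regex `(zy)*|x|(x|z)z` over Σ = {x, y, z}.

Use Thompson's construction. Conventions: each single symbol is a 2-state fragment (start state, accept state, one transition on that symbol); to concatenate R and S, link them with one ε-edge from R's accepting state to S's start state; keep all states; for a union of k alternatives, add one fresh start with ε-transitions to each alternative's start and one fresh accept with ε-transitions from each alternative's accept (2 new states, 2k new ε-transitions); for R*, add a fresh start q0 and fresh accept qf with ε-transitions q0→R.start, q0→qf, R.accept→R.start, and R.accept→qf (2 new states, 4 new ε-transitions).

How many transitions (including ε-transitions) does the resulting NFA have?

Recursing over subexpressions:
Each of the 6 symbol leaves contributes 1 transition (1 symbol, 0 ε).
  zy : 3 transitions (2 symbol, 1 ε)
  (zy)* : 7 transitions (2 symbol, 5 ε)
  x|z : 6 transitions (2 symbol, 4 ε)
  (x|z)z : 8 transitions (3 symbol, 5 ε)
  (zy)*|x|(x|z)z : 22 transitions (6 symbol, 16 ε)

22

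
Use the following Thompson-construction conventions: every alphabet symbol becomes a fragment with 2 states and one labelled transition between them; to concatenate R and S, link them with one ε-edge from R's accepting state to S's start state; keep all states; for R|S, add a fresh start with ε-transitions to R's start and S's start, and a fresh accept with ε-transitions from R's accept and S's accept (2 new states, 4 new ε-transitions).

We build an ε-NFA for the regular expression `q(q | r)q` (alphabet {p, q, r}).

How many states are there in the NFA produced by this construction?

10

By structural recursion:
Each of the 4 symbol leaves contributes a 2-state fragment.
  q | r = 6 states
  q(q | r)q = 10 states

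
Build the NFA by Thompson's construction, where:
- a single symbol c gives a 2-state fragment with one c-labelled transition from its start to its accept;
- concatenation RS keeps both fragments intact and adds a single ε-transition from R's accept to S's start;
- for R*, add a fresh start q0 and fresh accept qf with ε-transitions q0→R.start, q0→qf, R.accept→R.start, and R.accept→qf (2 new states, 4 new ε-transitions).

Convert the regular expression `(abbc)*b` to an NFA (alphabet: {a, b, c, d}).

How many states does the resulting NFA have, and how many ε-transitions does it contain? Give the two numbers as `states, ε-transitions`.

12, 8

Recursing over subexpressions:
Each of the 5 symbol leaves contributes 2 states and 0 ε-transitions.
  abbc = 8 states, 3 ε-transitions
  (abbc)* = 10 states, 7 ε-transitions
  (abbc)*b = 12 states, 8 ε-transitions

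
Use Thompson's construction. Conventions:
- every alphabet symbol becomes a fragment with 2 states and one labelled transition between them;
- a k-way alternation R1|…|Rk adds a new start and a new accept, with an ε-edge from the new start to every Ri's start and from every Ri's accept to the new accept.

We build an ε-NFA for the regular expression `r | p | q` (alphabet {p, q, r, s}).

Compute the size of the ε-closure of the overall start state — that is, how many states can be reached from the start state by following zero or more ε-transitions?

Let C(F) = |ε-closure(F.start)| within fragment F, and note whether F accepts ε. Symbol fragments have C = 1 and do not accept ε. Then:
  r | p | q : new start ε-reaches every alternative's start; none of them accept ε, so the new accept is not reached: |closure| = 1 + 1 + 1 + 1 = 4

4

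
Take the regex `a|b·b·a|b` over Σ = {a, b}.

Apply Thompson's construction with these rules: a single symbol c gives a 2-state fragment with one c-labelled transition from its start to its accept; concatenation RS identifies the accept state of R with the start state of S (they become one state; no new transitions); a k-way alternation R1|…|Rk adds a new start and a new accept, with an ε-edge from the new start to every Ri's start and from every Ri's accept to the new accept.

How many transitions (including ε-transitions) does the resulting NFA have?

By structural recursion:
Each of the 5 symbol leaves contributes 1 transition (1 symbol, 0 ε).
  b·b·a → 3 transitions (3 symbol, 0 ε)
  a|b·b·a|b → 11 transitions (5 symbol, 6 ε)

11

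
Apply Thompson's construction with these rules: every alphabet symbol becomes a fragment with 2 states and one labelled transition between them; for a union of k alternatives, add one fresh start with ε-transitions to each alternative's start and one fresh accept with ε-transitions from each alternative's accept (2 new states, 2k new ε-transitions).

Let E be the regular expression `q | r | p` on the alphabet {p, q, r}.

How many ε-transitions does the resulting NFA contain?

6

Per subexpression:
Each of the 3 symbol leaves contributes 0 ε-transitions.
  q | r | p : 6 ε-transitions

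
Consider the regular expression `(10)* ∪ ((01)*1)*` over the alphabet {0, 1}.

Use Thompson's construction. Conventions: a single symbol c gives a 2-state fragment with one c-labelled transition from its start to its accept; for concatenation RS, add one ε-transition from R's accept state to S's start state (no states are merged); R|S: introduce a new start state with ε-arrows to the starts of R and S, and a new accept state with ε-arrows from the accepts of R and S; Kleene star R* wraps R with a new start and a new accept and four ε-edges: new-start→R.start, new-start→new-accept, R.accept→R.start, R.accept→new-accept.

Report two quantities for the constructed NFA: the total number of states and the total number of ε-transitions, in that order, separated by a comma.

Recursing over subexpressions:
Each of the 5 symbol leaves contributes 2 states and 0 ε-transitions.
  10 = 4 states, 1 ε-transition
  (10)* = 6 states, 5 ε-transitions
  01 = 4 states, 1 ε-transition
  (01)* = 6 states, 5 ε-transitions
  (01)*1 = 8 states, 6 ε-transitions
  ((01)*1)* = 10 states, 10 ε-transitions
  (10)* ∪ ((01)*1)* = 18 states, 19 ε-transitions

18, 19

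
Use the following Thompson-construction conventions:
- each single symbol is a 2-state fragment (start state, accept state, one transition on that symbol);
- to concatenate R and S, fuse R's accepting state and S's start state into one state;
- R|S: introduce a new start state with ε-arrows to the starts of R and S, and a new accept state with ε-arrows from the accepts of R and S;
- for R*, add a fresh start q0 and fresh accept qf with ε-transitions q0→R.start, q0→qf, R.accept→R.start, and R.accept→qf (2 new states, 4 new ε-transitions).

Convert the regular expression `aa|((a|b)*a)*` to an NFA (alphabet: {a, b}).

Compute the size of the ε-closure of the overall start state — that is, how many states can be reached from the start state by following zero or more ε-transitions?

Compute the ε-closure size of each fragment's start state recursively; a symbol fragment's start has no outgoing ε-edge, so its closure is just itself (size 1).
  aa : |closure| equals the left operand's closure size = 1 (its accept is not ε-reachable, so the closure stops there)
  a|b : |closure| = 1 + 1 + 1 = 3 (the new accept is not ε-reachable since no branch accepts ε)
  (a|b)* : the star's fresh start ε-reaches both the body's start and the fresh accept: |closure| = 2 + 3 = 5
  (a|b)*a : |closure| = 5 + (1−1) = 5 (closure spills across the concat boundary because the left factor accepts ε)
  ((a|b)*a)* : |closure| = 1 (new start) + 5 (body) + 1 (new accept) = 7
  aa|((a|b)*a)* : |closure| = 1 (new start) + (1 + 7) + 1 (new accept, since some branch ε-reaches its own accept) = 10

10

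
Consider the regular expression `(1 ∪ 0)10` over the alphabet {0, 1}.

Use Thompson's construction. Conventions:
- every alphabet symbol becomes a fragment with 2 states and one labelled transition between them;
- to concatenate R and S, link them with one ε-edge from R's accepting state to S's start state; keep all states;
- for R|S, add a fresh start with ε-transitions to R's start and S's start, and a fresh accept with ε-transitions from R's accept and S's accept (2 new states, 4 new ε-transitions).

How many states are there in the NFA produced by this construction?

10

By structural recursion:
Each of the 4 symbol leaves contributes a 2-state fragment.
  1 ∪ 0 = 6 states
  (1 ∪ 0)10 = 10 states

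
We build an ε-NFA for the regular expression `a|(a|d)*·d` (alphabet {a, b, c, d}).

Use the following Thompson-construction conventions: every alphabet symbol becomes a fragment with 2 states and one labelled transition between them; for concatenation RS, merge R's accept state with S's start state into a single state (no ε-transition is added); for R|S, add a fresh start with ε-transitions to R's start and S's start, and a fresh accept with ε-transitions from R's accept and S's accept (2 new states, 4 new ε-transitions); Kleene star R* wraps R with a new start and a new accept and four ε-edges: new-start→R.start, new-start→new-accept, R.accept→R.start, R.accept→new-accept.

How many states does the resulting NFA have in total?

13

Bottom-up over the parse tree:
Each of the 4 symbol leaves contributes a 2-state fragment.
  a|d → 6 states
  (a|d)* → 8 states
  (a|d)*·d → 9 states
  a|(a|d)*·d → 13 states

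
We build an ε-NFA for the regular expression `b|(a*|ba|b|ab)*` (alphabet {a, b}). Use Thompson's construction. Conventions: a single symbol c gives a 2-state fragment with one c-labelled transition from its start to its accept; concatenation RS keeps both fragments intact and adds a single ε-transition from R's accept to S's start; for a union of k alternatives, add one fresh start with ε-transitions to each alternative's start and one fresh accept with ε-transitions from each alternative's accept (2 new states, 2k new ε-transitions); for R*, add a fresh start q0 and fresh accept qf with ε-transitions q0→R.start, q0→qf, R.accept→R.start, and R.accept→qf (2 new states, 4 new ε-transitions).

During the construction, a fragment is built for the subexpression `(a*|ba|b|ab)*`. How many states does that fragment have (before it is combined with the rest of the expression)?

18

Fragment for `(a*|ba|b|ab)*`:
Each of the 6 symbol leaves contributes a 2-state fragment.
  a* = 4 states
  ba = 4 states
  ab = 4 states
  a*|ba|b|ab = 16 states
  (a*|ba|b|ab)* = 18 states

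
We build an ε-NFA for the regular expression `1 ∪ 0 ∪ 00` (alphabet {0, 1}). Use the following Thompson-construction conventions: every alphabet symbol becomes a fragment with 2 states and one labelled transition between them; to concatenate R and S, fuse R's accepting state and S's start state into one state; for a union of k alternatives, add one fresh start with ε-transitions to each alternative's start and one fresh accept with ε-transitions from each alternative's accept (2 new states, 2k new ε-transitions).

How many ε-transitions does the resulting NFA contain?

Per subexpression:
Each of the 4 symbol leaves contributes 0 ε-transitions.
  00 — 0 ε-transitions
  1 ∪ 0 ∪ 00 — 6 ε-transitions

6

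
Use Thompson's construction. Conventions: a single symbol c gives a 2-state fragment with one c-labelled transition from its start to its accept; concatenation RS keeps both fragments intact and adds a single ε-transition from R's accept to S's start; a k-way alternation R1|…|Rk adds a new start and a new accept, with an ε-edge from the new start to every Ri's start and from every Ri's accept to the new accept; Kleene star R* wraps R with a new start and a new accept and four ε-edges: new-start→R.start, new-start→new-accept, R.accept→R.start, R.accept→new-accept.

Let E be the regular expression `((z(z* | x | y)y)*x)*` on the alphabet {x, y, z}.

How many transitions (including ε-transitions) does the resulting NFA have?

Recursing over subexpressions:
Each of the 6 symbol leaves contributes 1 transition (1 symbol, 0 ε).
  z* = 5 transitions (1 symbol, 4 ε)
  z* | x | y = 13 transitions (3 symbol, 10 ε)
  z(z* | x | y)y = 17 transitions (5 symbol, 12 ε)
  (z(z* | x | y)y)* = 21 transitions (5 symbol, 16 ε)
  (z(z* | x | y)y)*x = 23 transitions (6 symbol, 17 ε)
  ((z(z* | x | y)y)*x)* = 27 transitions (6 symbol, 21 ε)

27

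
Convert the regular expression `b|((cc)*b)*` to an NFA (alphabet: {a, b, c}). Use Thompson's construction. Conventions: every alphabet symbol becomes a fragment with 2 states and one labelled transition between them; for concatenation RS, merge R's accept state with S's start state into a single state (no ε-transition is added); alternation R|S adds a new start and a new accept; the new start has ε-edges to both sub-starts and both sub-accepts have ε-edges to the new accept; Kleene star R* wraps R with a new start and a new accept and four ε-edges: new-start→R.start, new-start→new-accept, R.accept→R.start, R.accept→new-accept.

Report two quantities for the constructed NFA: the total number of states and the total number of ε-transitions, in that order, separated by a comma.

Bottom-up over the parse tree:
Each of the 4 symbol leaves contributes 2 states and 0 ε-transitions.
  cc → 3 states, 0 ε-transitions
  (cc)* → 5 states, 4 ε-transitions
  (cc)*b → 6 states, 4 ε-transitions
  ((cc)*b)* → 8 states, 8 ε-transitions
  b|((cc)*b)* → 12 states, 12 ε-transitions

12, 12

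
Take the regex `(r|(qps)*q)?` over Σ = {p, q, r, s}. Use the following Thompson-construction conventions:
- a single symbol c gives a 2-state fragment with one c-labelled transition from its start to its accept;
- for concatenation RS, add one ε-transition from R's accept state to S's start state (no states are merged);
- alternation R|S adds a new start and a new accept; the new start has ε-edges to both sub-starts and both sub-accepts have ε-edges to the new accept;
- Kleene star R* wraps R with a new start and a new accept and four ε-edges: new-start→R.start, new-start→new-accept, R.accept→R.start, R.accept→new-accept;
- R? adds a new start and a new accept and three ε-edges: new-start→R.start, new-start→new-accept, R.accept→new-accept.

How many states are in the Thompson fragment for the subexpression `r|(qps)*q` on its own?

14

Fragment for `r|(qps)*q`:
Each of the 5 symbol leaves contributes a 2-state fragment.
  qps = 6 states
  (qps)* = 8 states
  (qps)*q = 10 states
  r|(qps)*q = 14 states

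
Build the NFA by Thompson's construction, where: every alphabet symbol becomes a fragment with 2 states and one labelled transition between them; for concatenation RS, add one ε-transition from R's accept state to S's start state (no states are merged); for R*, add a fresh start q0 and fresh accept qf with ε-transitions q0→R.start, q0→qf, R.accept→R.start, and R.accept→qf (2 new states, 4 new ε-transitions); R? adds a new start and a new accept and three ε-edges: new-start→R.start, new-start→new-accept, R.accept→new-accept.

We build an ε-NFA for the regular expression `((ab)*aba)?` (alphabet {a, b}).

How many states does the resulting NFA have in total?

By structural recursion:
Each of the 5 symbol leaves contributes a 2-state fragment.
  ab = 4 states
  (ab)* = 6 states
  (ab)*aba = 12 states
  ((ab)*aba)? = 14 states

14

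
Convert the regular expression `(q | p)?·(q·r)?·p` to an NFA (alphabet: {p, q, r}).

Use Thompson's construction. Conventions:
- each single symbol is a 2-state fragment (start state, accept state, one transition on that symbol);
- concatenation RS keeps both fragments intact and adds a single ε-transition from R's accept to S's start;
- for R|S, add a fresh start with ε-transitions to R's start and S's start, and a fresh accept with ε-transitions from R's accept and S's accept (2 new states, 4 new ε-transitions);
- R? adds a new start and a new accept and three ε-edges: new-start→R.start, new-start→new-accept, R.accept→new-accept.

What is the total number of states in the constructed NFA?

16

Recursing over subexpressions:
Each of the 5 symbol leaves contributes a 2-state fragment.
  q | p → 6 states
  (q | p)? → 8 states
  q·r → 4 states
  (q·r)? → 6 states
  (q | p)?·(q·r)?·p → 16 states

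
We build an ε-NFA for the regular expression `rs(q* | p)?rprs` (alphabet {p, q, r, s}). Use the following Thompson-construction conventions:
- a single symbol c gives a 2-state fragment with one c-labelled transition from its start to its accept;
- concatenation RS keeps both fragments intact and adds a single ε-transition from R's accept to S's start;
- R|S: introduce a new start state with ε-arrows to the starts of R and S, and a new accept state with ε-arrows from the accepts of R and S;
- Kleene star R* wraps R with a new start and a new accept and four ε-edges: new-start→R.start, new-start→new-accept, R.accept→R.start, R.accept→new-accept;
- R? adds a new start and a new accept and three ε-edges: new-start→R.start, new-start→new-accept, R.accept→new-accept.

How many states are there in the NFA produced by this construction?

By structural recursion:
Each of the 8 symbol leaves contributes a 2-state fragment.
  q* → 4 states
  q* | p → 8 states
  (q* | p)? → 10 states
  rs(q* | p)?rprs → 22 states

22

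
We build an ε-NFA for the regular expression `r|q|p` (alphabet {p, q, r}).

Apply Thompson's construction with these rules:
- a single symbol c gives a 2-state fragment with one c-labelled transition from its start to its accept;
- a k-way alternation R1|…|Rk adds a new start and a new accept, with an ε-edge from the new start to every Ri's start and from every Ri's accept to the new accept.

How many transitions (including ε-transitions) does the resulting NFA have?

By structural recursion:
Each of the 3 symbol leaves contributes 1 transition (1 symbol, 0 ε).
  r|q|p : 9 transitions (3 symbol, 6 ε)

9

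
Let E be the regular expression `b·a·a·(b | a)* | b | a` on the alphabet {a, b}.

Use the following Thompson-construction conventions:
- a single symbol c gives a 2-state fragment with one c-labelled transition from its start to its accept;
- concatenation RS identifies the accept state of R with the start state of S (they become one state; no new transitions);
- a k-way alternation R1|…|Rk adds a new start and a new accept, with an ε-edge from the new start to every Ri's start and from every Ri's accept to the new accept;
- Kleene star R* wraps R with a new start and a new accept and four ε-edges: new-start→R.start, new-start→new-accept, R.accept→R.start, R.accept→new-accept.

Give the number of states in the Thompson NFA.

17

Recursing over subexpressions:
Each of the 7 symbol leaves contributes a 2-state fragment.
  b | a : 6 states
  (b | a)* : 8 states
  b·a·a·(b | a)* : 11 states
  b·a·a·(b | a)* | b | a : 17 states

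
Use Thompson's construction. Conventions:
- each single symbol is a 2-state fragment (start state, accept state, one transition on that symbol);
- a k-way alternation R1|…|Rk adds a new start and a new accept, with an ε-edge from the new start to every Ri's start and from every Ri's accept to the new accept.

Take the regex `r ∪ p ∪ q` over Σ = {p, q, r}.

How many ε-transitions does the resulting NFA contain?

6

Recursing over subexpressions:
Each of the 3 symbol leaves contributes 0 ε-transitions.
  r ∪ p ∪ q — 6 ε-transitions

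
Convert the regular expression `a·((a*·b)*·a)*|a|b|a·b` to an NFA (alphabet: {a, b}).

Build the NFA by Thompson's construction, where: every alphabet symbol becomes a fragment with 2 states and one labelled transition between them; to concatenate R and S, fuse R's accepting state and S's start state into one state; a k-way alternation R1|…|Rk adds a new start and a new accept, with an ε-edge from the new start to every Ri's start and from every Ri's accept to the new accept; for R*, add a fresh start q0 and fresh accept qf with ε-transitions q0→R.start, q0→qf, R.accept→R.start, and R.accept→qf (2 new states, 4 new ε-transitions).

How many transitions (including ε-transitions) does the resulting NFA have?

By structural recursion:
Each of the 8 symbol leaves contributes 1 transition (1 symbol, 0 ε).
  a* = 5 transitions (1 symbol, 4 ε)
  a*·b = 6 transitions (2 symbol, 4 ε)
  (a*·b)* = 10 transitions (2 symbol, 8 ε)
  (a*·b)*·a = 11 transitions (3 symbol, 8 ε)
  ((a*·b)*·a)* = 15 transitions (3 symbol, 12 ε)
  a·((a*·b)*·a)* = 16 transitions (4 symbol, 12 ε)
  a·b = 2 transitions (2 symbol, 0 ε)
  a·((a*·b)*·a)*|a|b|a·b = 28 transitions (8 symbol, 20 ε)

28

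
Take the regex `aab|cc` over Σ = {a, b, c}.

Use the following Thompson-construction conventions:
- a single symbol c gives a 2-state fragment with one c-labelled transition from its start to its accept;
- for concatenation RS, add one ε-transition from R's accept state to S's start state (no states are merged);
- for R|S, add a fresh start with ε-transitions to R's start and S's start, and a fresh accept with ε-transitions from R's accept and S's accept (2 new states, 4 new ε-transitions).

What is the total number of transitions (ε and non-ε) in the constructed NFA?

12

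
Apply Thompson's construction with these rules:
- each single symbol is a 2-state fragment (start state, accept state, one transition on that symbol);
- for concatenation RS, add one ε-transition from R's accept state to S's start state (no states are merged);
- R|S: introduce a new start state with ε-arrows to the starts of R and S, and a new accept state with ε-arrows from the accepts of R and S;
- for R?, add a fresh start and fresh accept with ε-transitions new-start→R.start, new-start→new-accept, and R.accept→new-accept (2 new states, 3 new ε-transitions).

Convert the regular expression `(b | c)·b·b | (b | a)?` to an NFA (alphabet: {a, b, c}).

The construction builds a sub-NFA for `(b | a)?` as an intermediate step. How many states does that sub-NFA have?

Fragment for `(b | a)?`:
Each of the 2 symbol leaves contributes a 2-state fragment.
  b | a : 6 states
  (b | a)? : 8 states

8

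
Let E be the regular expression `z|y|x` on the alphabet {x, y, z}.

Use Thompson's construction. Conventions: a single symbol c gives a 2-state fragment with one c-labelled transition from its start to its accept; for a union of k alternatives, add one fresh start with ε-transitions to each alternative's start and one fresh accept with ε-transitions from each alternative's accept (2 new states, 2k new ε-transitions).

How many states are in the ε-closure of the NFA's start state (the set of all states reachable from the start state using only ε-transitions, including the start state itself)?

4

Compute the ε-closure size of each fragment's start state recursively; a symbol fragment's start has no outgoing ε-edge, so its closure is just itself (size 1).
  z|y|x : |ε-closure| = 1 + 1 + 1 + 1 = 4 (the new accept is not ε-reachable since no branch accepts ε)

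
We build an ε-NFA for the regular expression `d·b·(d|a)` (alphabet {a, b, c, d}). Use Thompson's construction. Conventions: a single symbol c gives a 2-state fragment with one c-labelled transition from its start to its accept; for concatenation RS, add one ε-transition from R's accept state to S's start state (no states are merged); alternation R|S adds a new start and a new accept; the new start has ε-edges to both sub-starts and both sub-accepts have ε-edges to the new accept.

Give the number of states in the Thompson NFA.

10

Per subexpression:
Each of the 4 symbol leaves contributes a 2-state fragment.
  d|a = 6 states
  d·b·(d|a) = 10 states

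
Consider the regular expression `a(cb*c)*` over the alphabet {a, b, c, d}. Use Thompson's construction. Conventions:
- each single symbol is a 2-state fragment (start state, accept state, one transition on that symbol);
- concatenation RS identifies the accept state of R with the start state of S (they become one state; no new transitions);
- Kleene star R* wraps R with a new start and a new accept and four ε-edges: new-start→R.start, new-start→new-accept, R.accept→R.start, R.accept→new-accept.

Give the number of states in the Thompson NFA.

By structural recursion:
Each of the 4 symbol leaves contributes a 2-state fragment.
  b* — 4 states
  cb*c — 6 states
  (cb*c)* — 8 states
  a(cb*c)* — 9 states

9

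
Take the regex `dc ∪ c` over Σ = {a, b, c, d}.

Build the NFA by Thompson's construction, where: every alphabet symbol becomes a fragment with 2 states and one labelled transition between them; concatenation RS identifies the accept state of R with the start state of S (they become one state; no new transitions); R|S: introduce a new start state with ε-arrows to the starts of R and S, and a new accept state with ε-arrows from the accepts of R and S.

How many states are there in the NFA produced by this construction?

Bottom-up over the parse tree:
Each of the 3 symbol leaves contributes a 2-state fragment.
  dc → 3 states
  dc ∪ c → 7 states

7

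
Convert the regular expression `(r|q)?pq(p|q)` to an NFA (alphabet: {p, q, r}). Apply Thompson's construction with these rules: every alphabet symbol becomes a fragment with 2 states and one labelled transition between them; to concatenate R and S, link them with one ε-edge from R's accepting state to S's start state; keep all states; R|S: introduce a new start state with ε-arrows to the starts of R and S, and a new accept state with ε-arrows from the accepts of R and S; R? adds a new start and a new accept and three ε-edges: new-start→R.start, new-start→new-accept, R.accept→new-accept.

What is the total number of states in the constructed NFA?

18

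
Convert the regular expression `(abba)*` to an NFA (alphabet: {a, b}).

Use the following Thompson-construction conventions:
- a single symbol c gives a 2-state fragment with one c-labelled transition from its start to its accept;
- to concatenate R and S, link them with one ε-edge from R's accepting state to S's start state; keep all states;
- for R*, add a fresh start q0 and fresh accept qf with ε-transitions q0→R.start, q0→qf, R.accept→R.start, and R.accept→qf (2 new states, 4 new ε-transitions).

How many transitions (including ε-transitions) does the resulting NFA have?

11

Recursing over subexpressions:
Each of the 4 symbol leaves contributes 1 transition (1 symbol, 0 ε).
  abba → 7 transitions (4 symbol, 3 ε)
  (abba)* → 11 transitions (4 symbol, 7 ε)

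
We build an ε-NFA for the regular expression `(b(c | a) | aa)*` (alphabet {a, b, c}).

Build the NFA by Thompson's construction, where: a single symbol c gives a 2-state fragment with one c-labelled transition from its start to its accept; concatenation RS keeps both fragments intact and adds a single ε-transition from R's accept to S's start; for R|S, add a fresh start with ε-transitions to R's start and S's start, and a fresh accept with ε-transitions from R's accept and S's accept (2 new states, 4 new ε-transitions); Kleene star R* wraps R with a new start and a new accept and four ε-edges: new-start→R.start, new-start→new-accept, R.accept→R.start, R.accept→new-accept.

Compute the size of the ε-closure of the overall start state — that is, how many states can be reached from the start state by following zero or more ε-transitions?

5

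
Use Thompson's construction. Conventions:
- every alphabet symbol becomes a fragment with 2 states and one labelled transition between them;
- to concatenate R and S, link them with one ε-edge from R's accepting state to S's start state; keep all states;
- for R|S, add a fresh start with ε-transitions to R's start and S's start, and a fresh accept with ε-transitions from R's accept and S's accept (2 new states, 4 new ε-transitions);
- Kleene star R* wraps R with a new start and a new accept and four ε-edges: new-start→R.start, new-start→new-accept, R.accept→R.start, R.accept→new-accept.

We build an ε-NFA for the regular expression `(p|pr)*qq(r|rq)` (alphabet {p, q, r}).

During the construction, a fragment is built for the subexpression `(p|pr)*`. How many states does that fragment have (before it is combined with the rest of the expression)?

Fragment for `(p|pr)*`:
Each of the 3 symbol leaves contributes a 2-state fragment.
  pr : 4 states
  p|pr : 8 states
  (p|pr)* : 10 states

10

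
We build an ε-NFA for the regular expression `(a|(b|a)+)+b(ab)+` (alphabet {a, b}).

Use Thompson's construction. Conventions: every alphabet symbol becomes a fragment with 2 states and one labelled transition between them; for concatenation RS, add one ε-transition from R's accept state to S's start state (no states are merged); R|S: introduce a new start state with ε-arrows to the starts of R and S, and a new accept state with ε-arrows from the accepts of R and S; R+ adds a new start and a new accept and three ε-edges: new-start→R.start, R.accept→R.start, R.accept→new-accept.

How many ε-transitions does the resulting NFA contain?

Per subexpression:
Each of the 6 symbol leaves contributes 0 ε-transitions.
  b|a → 4 ε-transitions
  (b|a)+ → 7 ε-transitions
  a|(b|a)+ → 11 ε-transitions
  (a|(b|a)+)+ → 14 ε-transitions
  ab → 1 ε-transition
  (ab)+ → 4 ε-transitions
  (a|(b|a)+)+b(ab)+ → 20 ε-transitions

20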